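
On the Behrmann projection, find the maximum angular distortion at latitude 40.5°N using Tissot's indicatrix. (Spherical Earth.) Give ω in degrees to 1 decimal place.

Behrmann is a cylindrical equal-area projection with standard parallels at ±30°. Cylindrical equal-area (φ₀ = 30°): h = cos φ / cos 30° along meridians, k = cos 30° / cos φ along parallels; h·k = 1.
At 40.5°: h = 0.8780, k = 1.139; principal scales a = 1.139, b = 0.8780.
sin(ω/2) = (a − b)/(a + b) = 0.2609/2.017 = 0.1293, so ω = 2 arcsin(0.1293) ≈ 14.9°.

14.9°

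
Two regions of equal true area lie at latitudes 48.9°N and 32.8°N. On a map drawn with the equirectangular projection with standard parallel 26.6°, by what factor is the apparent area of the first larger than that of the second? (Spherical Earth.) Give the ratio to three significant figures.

1.28

In the equirectangular projection with standard parallel φ₀ = 26.6° (x = Rλ cos φ₀, y = Rφ), meridians are true-scale (h = 1) and the parallel scale is k = cos φ₀ / cos φ.
Areal scale at 48.9°: h·k = 1.000 × 1.360 = 1.360.
Areal scale at 32.8°: h·k = 1.000 × 1.064 = 1.064.
Ratio = 1.360/1.064 ≈ 1.28.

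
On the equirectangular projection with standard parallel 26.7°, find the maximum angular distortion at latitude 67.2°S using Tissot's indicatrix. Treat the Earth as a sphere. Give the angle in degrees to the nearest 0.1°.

46.5°

In the equirectangular projection with standard parallel φ₀ = 26.7° (x = Rλ cos φ₀, y = Rφ), meridians are true-scale (h = 1) and the parallel scale is k = cos φ₀ / cos φ.
At 67.2°: h = 1.000, k = 2.305; principal scales a = 2.305, b = 1.000.
sin(ω/2) = (a − b)/(a + b) = 1.305/3.305 = 0.3949, so ω = 2 arcsin(0.3949) ≈ 46.5°.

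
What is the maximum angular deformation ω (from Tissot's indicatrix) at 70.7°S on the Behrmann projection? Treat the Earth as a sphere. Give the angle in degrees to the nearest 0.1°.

96.4°

The Behrmann projection is cylindrical equal-area with φ₀ = 30°. A cylindrical equal-area projection with standard parallel φ₀ has meridian scale h = cos φ / cos φ₀ and parallel scale k = cos φ₀ / cos φ (so areas are preserved, h·k = 1).
At 70.7°: h = 0.3816, k = 2.620; principal scales a = 2.620, b = 0.3816.
sin(ω/2) = (a − b)/(a + b) = 2.239/3.002 = 0.7457, so ω = 2 arcsin(0.7457) ≈ 96.4°.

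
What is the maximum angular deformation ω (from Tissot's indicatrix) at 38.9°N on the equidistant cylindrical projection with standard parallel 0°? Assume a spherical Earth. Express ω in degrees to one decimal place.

Plate carrée maps x = Rλ, y = Rφ. The meridian scale is h = 1 and the parallel scale is k = 1/cos φ = sec φ.
At 38.9°: h = 1.000, k = 1.285; principal scales a = 1.285, b = 1.000.
sin(ω/2) = (a − b)/(a + b) = 0.2849/2.285 = 0.1247, so ω = 2 arcsin(0.1247) ≈ 14.3°.

14.3°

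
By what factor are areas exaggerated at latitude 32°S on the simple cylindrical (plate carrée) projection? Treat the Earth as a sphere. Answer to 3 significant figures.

In the plate carrée (x = Rλ, y = Rφ), meridians are true-scale (h = 1) and parallels are stretched by k = sec φ.
Areal scale = h·k = 1 × sec φ; at 32°, h = 1.000, k = 1.179, so h·k = 1.179.

1.18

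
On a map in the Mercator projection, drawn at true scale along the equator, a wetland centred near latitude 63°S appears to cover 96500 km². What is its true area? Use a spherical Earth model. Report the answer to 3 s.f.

19900 km²

The Mercator projection is conformal; its linear scale factor is the same in every direction and equals sec φ = 1/cos φ.
Areal scale = k² = sec²φ = 1/cos²(63°) = 1/0.4540² = 4.852.
True area = apparent / (areal scale) = 96500 / 4.852 ≈ 19900 km².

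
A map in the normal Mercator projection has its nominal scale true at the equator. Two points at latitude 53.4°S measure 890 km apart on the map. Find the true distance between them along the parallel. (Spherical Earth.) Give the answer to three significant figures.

531 km

For Mercator, h = k = sec φ (a conformal cylindrical projection has a single point scale, 1/cos φ).
Along the parallel at 53.4°, map distances are exaggerated by k = sec 53.4° = 1.677.
True distance = 890 / 1.677 = 890 × cos 53.4° ≈ 531 km.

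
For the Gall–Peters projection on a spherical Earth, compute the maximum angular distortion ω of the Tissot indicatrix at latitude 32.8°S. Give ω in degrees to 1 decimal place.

The Gall–Peters projection is cylindrical equal-area with φ₀ = 45°. For cylindrical equal-area with standard parallel φ₀, h = cos φ / cos φ₀ and k = cos φ₀ / cos φ, so h·k = 1.
At 32.8°: h = 1.189, k = 0.8412; principal scales a = 1.189, b = 0.8412.
sin(ω/2) = (a − b)/(a + b) = 0.3475/2.030 = 0.1712, so ω = 2 arcsin(0.1712) ≈ 19.7°.

19.7°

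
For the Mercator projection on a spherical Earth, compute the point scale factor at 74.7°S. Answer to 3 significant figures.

Mercator is conformal, so the point scale is isotropic: h = k = sec φ = 1/cos φ.
k = 1/cos 74.7° = 1/0.2639 = 3.790.

3.79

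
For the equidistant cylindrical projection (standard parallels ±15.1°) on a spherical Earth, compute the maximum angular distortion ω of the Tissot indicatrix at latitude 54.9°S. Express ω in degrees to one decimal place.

With standard parallel φ₀ = 15.1°, the equirectangular projection gives x = Rλ cos φ₀, y = Rφ, so h = 1 and k = cos 15.1° / cos φ.
At 54.9°: h = 1.000, k = 1.679; principal scales a = 1.679, b = 1.000.
sin(ω/2) = (a − b)/(a + b) = 0.6791/2.679 = 0.2535, so ω = 2 arcsin(0.2535) ≈ 29.4°.

29.4°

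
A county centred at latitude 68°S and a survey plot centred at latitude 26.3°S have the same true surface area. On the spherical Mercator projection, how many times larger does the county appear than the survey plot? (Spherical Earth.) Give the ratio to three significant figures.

5.73

Mercator is conformal with k = sec φ, so areal scale = k² = sec²φ.
At 68°: sec²(68°) = 1/0.3746² = 7.126.
At 26.3°: sec²(26.3°) = 1/0.8965² = 1.244.
Ratio = 7.126/1.244 = cos²(26.3°)/cos²(68°) ≈ 5.73.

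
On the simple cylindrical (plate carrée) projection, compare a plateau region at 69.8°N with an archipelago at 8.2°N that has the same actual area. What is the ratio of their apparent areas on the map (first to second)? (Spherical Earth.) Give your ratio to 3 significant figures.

Plate carrée maps x = Rλ, y = Rφ. The meridian scale is h = 1 and the parallel scale is k = 1/cos φ = sec φ.
Areal scale at 69.8°: h·k = 1.000 × 2.896 = 2.896.
Areal scale at 8.2°: h·k = 1.000 × 1.010 = 1.010.
Ratio = 2.896/1.010 ≈ 2.87.

2.87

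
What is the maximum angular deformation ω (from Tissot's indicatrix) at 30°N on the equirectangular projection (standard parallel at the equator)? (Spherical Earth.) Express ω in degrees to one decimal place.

8.2°

Plate carrée maps x = Rλ, y = Rφ. The meridian scale is h = 1 and the parallel scale is k = 1/cos φ = sec φ.
At 30°: h = 1.000, k = 1.155; principal scales a = 1.155, b = 1.000.
sin(ω/2) = (a − b)/(a + b) = 0.1547/2.155 = 0.07180, so ω = 2 arcsin(0.07180) ≈ 8.2°.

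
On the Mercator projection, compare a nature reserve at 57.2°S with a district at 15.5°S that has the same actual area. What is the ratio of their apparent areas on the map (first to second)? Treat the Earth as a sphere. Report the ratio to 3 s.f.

Mercator is conformal with k = sec φ, so areal scale = k² = sec²φ.
At 57.2°: sec²(57.2°) = 1/0.5417² = 3.408.
At 15.5°: sec²(15.5°) = 1/0.9636² = 1.077.
Ratio = 3.408/1.077 = cos²(15.5°)/cos²(57.2°) ≈ 3.16.

3.16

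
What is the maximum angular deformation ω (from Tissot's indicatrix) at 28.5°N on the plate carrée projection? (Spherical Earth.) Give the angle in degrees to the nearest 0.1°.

7.4°

For the equirectangular projection with φ₀ = 0 (plate carrée), h = 1 along meridians and k = sec φ along parallels.
At 28.5°: h = 1.000, k = 1.138; principal scales a = 1.138, b = 1.000.
sin(ω/2) = (a − b)/(a + b) = 0.1379/2.138 = 0.06450, so ω = 2 arcsin(0.06450) ≈ 7.4°.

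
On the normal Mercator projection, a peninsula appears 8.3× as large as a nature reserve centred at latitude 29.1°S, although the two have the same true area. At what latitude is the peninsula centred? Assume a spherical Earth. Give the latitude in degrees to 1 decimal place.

72.3°

Mercator areal scale is sec²φ, so apparent-area ratio = sec²φ₁ / sec²φ₂ = cos²φ₂ / cos²φ₁.
cos²φ₂ / cos²φ₁ = 8.3  ⇒  cos φ₁ = cos 29.1° / √8.3 = 0.8738/2.881 = 0.3033.
φ₁ = arccos(0.3033) ≈ 72.3°.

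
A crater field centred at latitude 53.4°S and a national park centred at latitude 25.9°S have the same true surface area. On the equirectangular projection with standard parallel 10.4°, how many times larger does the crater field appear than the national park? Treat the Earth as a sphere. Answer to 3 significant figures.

In the equirectangular projection with standard parallel φ₀ = 10.4° (x = Rλ cos φ₀, y = Rφ), meridians are true-scale (h = 1) and the parallel scale is k = cos φ₀ / cos φ.
Areal scale at 53.4°: h·k = 1.000 × 1.650 = 1.650.
Areal scale at 25.9°: h·k = 1.000 × 1.093 = 1.093.
Ratio = 1.650/1.093 ≈ 1.51.

1.51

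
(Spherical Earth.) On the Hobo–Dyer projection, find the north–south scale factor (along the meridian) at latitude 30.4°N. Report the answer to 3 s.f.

The Hobo–Dyer projection is cylindrical equal-area with φ₀ = 37.5°. For cylindrical equal-area with standard parallel φ₀, h = cos φ / cos φ₀ and k = cos φ₀ / cos φ, so h·k = 1.
h = cos 30.4° / cos 37.5° = 0.8625/0.7934 = 1.087.

1.09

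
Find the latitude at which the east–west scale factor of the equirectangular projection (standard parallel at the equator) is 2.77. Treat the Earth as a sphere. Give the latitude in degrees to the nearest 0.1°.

Plate carrée: h = 1, k = sec φ along parallels.
sec φ = 2.77  ⇒  cos φ = 0.3610  ⇒  φ ≈ 68.8°.

68.8°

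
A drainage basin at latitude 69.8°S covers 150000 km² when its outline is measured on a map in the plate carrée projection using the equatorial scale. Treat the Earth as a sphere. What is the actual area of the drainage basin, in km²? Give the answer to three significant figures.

For the equirectangular projection with φ₀ = 0 (plate carrée), h = 1 along meridians and k = sec φ along parallels.
Areal scale = h·k = 1 × sec φ; at 69.8°, h = 1.000, k = 2.896, so h·k = 2.896.
True area = apparent / (areal scale) = 150000 / 2.896 ≈ 51800 km².

51800 km²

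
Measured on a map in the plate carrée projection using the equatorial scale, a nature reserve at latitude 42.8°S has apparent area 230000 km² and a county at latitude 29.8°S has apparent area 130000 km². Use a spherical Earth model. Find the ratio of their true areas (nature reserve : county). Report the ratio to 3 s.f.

1.50

Plate carrée has h = 1 and k = sec φ, giving areal scale sec φ; true area = (apparent area) · cos φ.
True area of nature reserve: 230000 × cos(42.8°) = 230000 × 0.7337 = 168800 km².
True area of county: 130000 × cos(29.8°) = 130000 × 0.8678 = 112800 km².
Ratio = 168800 / 112800 ≈ 1.50.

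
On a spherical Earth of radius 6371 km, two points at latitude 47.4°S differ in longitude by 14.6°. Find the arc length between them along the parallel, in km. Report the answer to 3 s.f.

1100 km

Arc length along a parallel = R cos φ · Δλ (with Δλ in radians).
= 6371 × cos 47.4° × (14.6° × π/180) = 6371 × 0.6769 × 0.2548 ≈ 1100 km.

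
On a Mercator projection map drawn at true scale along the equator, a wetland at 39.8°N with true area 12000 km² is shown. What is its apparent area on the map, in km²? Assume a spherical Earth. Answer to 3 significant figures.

20300 km²

The Mercator projection is conformal; its linear scale factor is the same in every direction and equals sec φ = 1/cos φ.
Areal scale = k² = sec²φ = 1/cos²(39.8°) = 1/0.7683² = 1.694.
Apparent area = 12000 × 1.694 ≈ 20300 km².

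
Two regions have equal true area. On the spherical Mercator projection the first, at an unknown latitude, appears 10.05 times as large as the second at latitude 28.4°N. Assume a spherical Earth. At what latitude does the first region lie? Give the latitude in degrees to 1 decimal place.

Mercator areal scale is sec²φ, so apparent-area ratio = sec²φ₁ / sec²φ₂ = cos²φ₂ / cos²φ₁.
cos²φ₂ / cos²φ₁ = 10.05  ⇒  cos φ₁ = cos 28.4° / √10.05 = 0.8796/3.170 = 0.2775.
φ₁ = arccos(0.2775) ≈ 73.9°.

73.9°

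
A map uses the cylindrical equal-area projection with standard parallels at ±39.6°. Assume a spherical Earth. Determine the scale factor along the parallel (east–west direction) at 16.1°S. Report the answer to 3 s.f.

For cylindrical equal-area with standard parallel φ₀, h = cos φ / cos φ₀ and k = cos φ₀ / cos φ, so h·k = 1.
k = cos 39.6° / cos 16.1° = 0.7705/0.9608 = 0.8020.

0.802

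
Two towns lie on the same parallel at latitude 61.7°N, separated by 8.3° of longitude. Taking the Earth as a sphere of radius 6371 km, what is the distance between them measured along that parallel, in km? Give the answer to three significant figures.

Arc length along a parallel = R cos φ · Δλ (with Δλ in radians).
= 6371 × cos 61.7° × (8.3° × π/180) = 6371 × 0.4741 × 0.1449 ≈ 438 km.

438 km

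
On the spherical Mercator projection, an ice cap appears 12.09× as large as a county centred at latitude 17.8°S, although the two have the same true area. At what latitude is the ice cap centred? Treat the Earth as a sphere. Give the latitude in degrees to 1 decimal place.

Mercator areal scale is sec²φ, so apparent-area ratio = sec²φ₁ / sec²φ₂ = cos²φ₂ / cos²φ₁.
cos²φ₂ / cos²φ₁ = 12.09  ⇒  cos φ₁ = cos 17.8° / √12.09 = 0.9521/3.477 = 0.2738.
φ₁ = arccos(0.2738) ≈ 74.1°.

74.1°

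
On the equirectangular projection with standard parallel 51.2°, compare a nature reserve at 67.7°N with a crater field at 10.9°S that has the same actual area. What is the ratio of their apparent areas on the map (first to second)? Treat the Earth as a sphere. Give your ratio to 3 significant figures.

With standard parallel φ₀ = 51.2°, the equirectangular projection gives x = Rλ cos φ₀, y = Rφ, so h = 1 and k = cos 51.2° / cos φ.
Areal scale at 67.7°: h·k = 1.000 × 1.651 = 1.651.
Areal scale at 10.9°: h·k = 1.000 × 0.6381 = 0.6381.
Ratio = 1.651/0.6381 ≈ 2.59.

2.59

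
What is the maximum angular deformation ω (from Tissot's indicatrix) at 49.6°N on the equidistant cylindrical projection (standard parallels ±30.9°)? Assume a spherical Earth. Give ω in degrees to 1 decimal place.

16.0°

In the equirectangular projection with standard parallel φ₀ = 30.9° (x = Rλ cos φ₀, y = Rφ), meridians are true-scale (h = 1) and the parallel scale is k = cos φ₀ / cos φ.
At 49.6°: h = 1.000, k = 1.324; principal scales a = 1.324, b = 1.000.
sin(ω/2) = (a − b)/(a + b) = 0.3239/2.324 = 0.1394, so ω = 2 arcsin(0.1394) ≈ 16.0°.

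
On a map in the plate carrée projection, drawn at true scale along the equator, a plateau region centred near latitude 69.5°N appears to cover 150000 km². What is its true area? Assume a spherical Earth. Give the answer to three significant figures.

For the equirectangular projection with φ₀ = 0 (plate carrée), h = 1 along meridians and k = sec φ along parallels.
Areal scale = h·k = 1 × sec φ; at 69.5°, h = 1.000, k = 2.855, so h·k = 2.855.
True area = apparent / (areal scale) = 150000 / 2.855 ≈ 52500 km².

52500 km²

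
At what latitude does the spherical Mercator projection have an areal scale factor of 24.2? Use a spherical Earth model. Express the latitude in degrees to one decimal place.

78.3°

Mercator areal scale is sec²φ.
sec²φ = 24.2  ⇒  cos²φ = 0.04132  ⇒  cos φ = 0.2033.
φ = arccos(0.2033) ≈ 78.3°.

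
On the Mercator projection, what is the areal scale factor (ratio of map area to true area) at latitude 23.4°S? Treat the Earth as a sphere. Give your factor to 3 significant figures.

Mercator is conformal, so the point scale is isotropic: h = k = sec φ = 1/cos φ.
Areal scale = k² = sec²φ = 1/cos²(23.4°) = 1/0.9178² = 1.187.

1.19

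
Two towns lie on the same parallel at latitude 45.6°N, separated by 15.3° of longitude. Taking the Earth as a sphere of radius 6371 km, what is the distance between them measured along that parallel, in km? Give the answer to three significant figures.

1190 km

Arc length along a parallel = R cos φ · Δλ (with Δλ in radians).
= 6371 × cos 45.6° × (15.3° × π/180) = 6371 × 0.6997 × 0.2670 ≈ 1190 km.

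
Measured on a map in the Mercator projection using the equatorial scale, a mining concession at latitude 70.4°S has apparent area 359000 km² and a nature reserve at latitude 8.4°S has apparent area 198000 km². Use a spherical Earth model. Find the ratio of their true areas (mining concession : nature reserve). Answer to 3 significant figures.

Mercator's areal exaggeration is sec²φ; hence true area = (apparent area) · cos²φ.
True area of mining concession: 359000 × cos²(70.4°) = 359000 × 0.1125 = 40400 km².
True area of nature reserve: 198000 × cos²(8.4°) = 198000 × 0.9787 = 193800 km².
Ratio = 40400 / 193800 ≈ 0.208.

0.208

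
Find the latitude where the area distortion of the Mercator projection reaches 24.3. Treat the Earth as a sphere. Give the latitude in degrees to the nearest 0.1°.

Mercator areal scale is sec²φ.
sec²φ = 24.3  ⇒  cos²φ = 0.04115  ⇒  cos φ = 0.2029.
φ = arccos(0.2029) ≈ 78.3°.

78.3°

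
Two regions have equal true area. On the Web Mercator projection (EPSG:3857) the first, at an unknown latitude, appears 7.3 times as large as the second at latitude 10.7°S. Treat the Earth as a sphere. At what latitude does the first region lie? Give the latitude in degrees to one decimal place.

68.7°

Mercator areal scale is sec²φ, so apparent-area ratio = sec²φ₁ / sec²φ₂ = cos²φ₂ / cos²φ₁.
cos²φ₂ / cos²φ₁ = 7.3  ⇒  cos φ₁ = cos 10.7° / √7.3 = 0.9826/2.702 = 0.3637.
φ₁ = arccos(0.3637) ≈ 68.7°.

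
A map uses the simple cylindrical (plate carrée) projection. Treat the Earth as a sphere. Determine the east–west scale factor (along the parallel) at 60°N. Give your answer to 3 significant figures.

Plate carrée maps x = Rλ, y = Rφ. The meridian scale is h = 1 and the parallel scale is k = 1/cos φ = sec φ.
k = 1/cos 60° = 1/0.5000 = 2.000.

2.00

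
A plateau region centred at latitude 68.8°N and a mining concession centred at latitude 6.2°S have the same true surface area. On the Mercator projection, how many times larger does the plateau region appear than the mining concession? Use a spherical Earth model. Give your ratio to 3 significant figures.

7.56

On Mercator, area is exaggerated by sec²φ = 1/cos²φ.
At 68.8°: sec²(68.8°) = 1/0.3616² = 7.647.
At 6.2°: sec²(6.2°) = 1/0.9942² = 1.012.
Ratio = 7.647/1.012 = cos²(6.2°)/cos²(68.8°) ≈ 7.56.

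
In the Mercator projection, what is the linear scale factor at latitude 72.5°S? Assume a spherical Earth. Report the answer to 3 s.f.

3.33

For Mercator, h = k = sec φ (a conformal cylindrical projection has a single point scale, 1/cos φ).
k = 1/cos 72.5° = 1/0.3007 = 3.326.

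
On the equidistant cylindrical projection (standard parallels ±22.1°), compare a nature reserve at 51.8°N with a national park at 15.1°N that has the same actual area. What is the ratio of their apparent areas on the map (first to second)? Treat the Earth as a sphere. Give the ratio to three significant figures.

The equidistant cylindrical projection with φ₀ = 22.1° has h = 1 (meridians true) and k = cos φ₀ / cos φ along parallels.
Areal scale at 51.8°: h·k = 1.000 × 1.498 = 1.498.
Areal scale at 15.1°: h·k = 1.000 × 0.9597 = 0.9597.
Ratio = 1.498/0.9597 ≈ 1.56.

1.56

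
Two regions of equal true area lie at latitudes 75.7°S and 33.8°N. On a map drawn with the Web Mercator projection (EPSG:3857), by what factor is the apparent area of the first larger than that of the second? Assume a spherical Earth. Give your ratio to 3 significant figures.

Mercator areal scale is sec²φ.
At 75.7°: sec²(75.7°) = 1/0.2470² = 16.39.
At 33.8°: sec²(33.8°) = 1/0.8310² = 1.448.
Ratio = 16.39/1.448 = cos²(33.8°)/cos²(75.7°) ≈ 11.3.

11.3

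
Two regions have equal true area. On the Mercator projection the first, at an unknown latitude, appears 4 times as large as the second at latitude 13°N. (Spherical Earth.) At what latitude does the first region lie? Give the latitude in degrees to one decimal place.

60.8°

For equal true areas on Mercator, apparent areas scale as sec²φ, so the ratio is cos²φ₂ / cos²φ₁.
cos²φ₂ / cos²φ₁ = 4  ⇒  cos φ₁ = cos 13° / √4 = 0.9744/2.000 = 0.4872.
φ₁ = arccos(0.4872) ≈ 60.8°.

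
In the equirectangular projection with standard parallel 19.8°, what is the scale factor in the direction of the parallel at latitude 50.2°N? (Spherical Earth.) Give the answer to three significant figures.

1.47

In the equirectangular projection with standard parallel φ₀ = 19.8° (x = Rλ cos φ₀, y = Rφ), meridians are true-scale (h = 1) and the parallel scale is k = cos φ₀ / cos φ.
k = cos 19.8° / cos 50.2° = 0.9409/0.6401 = 1.470.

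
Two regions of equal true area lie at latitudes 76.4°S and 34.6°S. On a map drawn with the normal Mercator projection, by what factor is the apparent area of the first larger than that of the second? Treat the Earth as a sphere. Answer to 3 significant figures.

12.3

Mercator areal scale is sec²φ.
At 76.4°: sec²(76.4°) = 1/0.2351² = 18.09.
At 34.6°: sec²(34.6°) = 1/0.8231² = 1.476.
Ratio = 18.09/1.476 = cos²(34.6°)/cos²(76.4°) ≈ 12.3.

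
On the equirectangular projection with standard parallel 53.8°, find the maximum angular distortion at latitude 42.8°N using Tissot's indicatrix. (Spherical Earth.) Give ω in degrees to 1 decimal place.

With standard parallel φ₀ = 53.8°, the equirectangular projection gives x = Rλ cos φ₀, y = Rφ, so h = 1 and k = cos 53.8° / cos φ.
At 42.8°: h = 1.000, k = 0.8049; principal scales a = 1.000, b = 0.8049.
sin(ω/2) = (a − b)/(a + b) = 0.1951/1.805 = 0.1081, so ω = 2 arcsin(0.1081) ≈ 12.4°.

12.4°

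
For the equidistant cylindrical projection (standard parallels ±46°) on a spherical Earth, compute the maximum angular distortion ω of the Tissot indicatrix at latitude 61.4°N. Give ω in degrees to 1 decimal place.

21.2°

The equidistant cylindrical projection with φ₀ = 46° has h = 1 (meridians true) and k = cos φ₀ / cos φ along parallels.
At 61.4°: h = 1.000, k = 1.451; principal scales a = 1.451, b = 1.000.
sin(ω/2) = (a − b)/(a + b) = 0.4512/2.451 = 0.1841, so ω = 2 arcsin(0.1841) ≈ 21.2°.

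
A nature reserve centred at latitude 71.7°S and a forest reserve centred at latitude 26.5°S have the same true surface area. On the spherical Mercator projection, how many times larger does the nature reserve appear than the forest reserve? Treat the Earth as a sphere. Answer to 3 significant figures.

8.12

On Mercator, area is exaggerated by sec²φ = 1/cos²φ.
At 71.7°: sec²(71.7°) = 1/0.3140² = 10.14.
At 26.5°: sec²(26.5°) = 1/0.8949² = 1.249.
Ratio = 10.14/1.249 = cos²(26.5°)/cos²(71.7°) ≈ 8.12.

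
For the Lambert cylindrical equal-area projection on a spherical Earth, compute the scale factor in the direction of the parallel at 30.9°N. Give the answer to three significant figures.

1.17

The Lambert cylindrical equal-area projection is the cylindrical equal-area projection with its standard parallel at the equator (φ₀ = 0). For cylindrical equal-area with standard parallel φ₀, h = cos φ / cos φ₀ and k = cos φ₀ / cos φ, so h·k = 1.
k = cos 0° / cos 30.9° = 1.000/0.8581 = 1.165.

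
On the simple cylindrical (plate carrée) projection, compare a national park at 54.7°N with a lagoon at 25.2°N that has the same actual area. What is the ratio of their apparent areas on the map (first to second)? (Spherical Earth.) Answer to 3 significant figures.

1.57

For the equirectangular projection with φ₀ = 0 (plate carrée), h = 1 along meridians and k = sec φ along parallels.
Areal scale at 54.7°: h·k = 1.000 × 1.731 = 1.731.
Areal scale at 25.2°: h·k = 1.000 × 1.105 = 1.105.
Ratio = 1.731/1.105 ≈ 1.57.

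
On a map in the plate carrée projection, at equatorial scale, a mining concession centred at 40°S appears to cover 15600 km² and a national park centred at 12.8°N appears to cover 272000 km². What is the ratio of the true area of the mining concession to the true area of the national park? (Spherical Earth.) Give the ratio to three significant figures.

On the plate carrée, areal scale = h·k = 1 × sec φ, so true area = apparent × cos φ.
True area of mining concession: 15600 × cos(40°) = 15600 × 0.7660 = 11950 km².
True area of national park: 272000 × cos(12.8°) = 272000 × 0.9751 = 265200 km².
Ratio = 11950 / 265200 ≈ 0.0451.

0.0451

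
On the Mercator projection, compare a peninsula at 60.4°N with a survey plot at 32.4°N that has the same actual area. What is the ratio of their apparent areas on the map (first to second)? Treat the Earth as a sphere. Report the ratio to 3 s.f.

Mercator areal scale is sec²φ.
At 60.4°: sec²(60.4°) = 1/0.4939² = 4.099.
At 32.4°: sec²(32.4°) = 1/0.8443² = 1.403.
Ratio = 4.099/1.403 = cos²(32.4°)/cos²(60.4°) ≈ 2.92.

2.92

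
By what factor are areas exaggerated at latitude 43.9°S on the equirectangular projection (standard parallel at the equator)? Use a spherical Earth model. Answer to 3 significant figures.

In the plate carrée (x = Rλ, y = Rφ), meridians are true-scale (h = 1) and parallels are stretched by k = sec φ.
Areal scale = h·k = 1 × sec φ; at 43.9°, h = 1.000, k = 1.388, so h·k = 1.388.

1.39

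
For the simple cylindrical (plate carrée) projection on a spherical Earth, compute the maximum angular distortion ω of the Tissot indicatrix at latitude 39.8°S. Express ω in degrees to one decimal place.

15.1°

Plate carrée maps x = Rλ, y = Rφ. The meridian scale is h = 1 and the parallel scale is k = 1/cos φ = sec φ.
At 39.8°: h = 1.000, k = 1.302; principal scales a = 1.302, b = 1.000.
sin(ω/2) = (a − b)/(a + b) = 0.3016/2.302 = 0.1310, so ω = 2 arcsin(0.1310) ≈ 15.1°.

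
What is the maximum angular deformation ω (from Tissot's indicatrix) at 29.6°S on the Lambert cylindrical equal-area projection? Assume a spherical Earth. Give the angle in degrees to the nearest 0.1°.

16.0°

The Lambert cylindrical equal-area projection is the cylindrical equal-area projection with its standard parallel at the equator (φ₀ = 0). Cylindrical equal-area (φ₀ = 0°): h = cos φ / cos 0° along meridians, k = cos 0° / cos φ along parallels; h·k = 1.
At 29.6°: h = 0.8695, k = 1.150; principal scales a = 1.150, b = 0.8695.
sin(ω/2) = (a − b)/(a + b) = 0.2806/2.020 = 0.1389, so ω = 2 arcsin(0.1389) ≈ 16.0°.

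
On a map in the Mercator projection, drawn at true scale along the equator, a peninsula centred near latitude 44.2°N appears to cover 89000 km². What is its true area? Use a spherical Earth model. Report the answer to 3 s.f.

Mercator is conformal, so the point scale is isotropic: h = k = sec φ = 1/cos φ.
Areal scale = k² = sec²φ = 1/cos²(44.2°) = 1/0.7169² = 1.946.
True area = apparent / (areal scale) = 89000 / 1.946 ≈ 45700 km².

45700 km²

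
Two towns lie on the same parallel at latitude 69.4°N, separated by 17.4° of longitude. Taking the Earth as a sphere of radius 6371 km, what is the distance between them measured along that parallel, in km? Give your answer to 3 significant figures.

681 km

Arc length along a parallel = R cos φ · Δλ (with Δλ in radians).
= 6371 × cos 69.4° × (17.4° × π/180) = 6371 × 0.3518 × 0.3037 ≈ 681 km.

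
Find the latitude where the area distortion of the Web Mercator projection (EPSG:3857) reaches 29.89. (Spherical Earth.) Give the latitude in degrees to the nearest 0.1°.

79.5°

Mercator areal scale is sec²φ.
sec²φ = 29.89  ⇒  cos²φ = 0.03346  ⇒  cos φ = 0.1829.
φ = arccos(0.1829) ≈ 79.5°.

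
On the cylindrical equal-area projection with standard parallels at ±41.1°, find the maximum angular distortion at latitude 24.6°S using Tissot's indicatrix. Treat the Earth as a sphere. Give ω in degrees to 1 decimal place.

21.4°

For cylindrical equal-area with standard parallel φ₀, h = cos φ / cos φ₀ and k = cos φ₀ / cos φ, so h·k = 1.
At 24.6°: h = 1.207, k = 0.8288; principal scales a = 1.207, b = 0.8288.
sin(ω/2) = (a − b)/(a + b) = 0.3778/2.035 = 0.1856, so ω = 2 arcsin(0.1856) ≈ 21.4°.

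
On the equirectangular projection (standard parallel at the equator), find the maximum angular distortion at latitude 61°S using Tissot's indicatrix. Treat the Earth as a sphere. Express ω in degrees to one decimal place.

In the plate carrée (x = Rλ, y = Rφ), meridians are true-scale (h = 1) and parallels are stretched by k = sec φ.
At 61°: h = 1.000, k = 2.063; principal scales a = 2.063, b = 1.000.
sin(ω/2) = (a − b)/(a + b) = 1.063/3.063 = 0.3470, so ω = 2 arcsin(0.3470) ≈ 40.6°.

40.6°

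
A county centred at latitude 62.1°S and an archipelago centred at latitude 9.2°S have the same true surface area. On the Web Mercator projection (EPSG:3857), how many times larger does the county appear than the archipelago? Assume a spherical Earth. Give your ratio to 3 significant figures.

4.45

Mercator is conformal with k = sec φ, so areal scale = k² = sec²φ.
At 62.1°: sec²(62.1°) = 1/0.4679² = 4.567.
At 9.2°: sec²(9.2°) = 1/0.9871² = 1.026.
Ratio = 4.567/1.026 = cos²(9.2°)/cos²(62.1°) ≈ 4.45.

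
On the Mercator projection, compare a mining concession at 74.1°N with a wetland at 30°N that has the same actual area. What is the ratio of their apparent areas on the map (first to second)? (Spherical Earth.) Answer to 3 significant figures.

9.99

Mercator is conformal with k = sec φ, so areal scale = k² = sec²φ.
At 74.1°: sec²(74.1°) = 1/0.2740² = 13.32.
At 30°: sec²(30°) = 1/0.8660² = 1.333.
Ratio = 13.32/1.333 = cos²(30°)/cos²(74.1°) ≈ 9.99.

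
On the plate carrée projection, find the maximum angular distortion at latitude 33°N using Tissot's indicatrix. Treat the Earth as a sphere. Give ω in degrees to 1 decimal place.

For the equirectangular projection with φ₀ = 0 (plate carrée), h = 1 along meridians and k = sec φ along parallels.
At 33°: h = 1.000, k = 1.192; principal scales a = 1.192, b = 1.000.
sin(ω/2) = (a − b)/(a + b) = 0.1924/2.192 = 0.08774, so ω = 2 arcsin(0.08774) ≈ 10.1°.

10.1°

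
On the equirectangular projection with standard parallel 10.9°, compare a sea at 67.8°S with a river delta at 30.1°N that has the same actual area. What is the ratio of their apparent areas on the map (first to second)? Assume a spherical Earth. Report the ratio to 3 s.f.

2.29

With standard parallel φ₀ = 10.9°, the equirectangular projection gives x = Rλ cos φ₀, y = Rφ, so h = 1 and k = cos 10.9° / cos φ.
Areal scale at 67.8°: h·k = 1.000 × 2.599 = 2.599.
Areal scale at 30.1°: h·k = 1.000 × 1.135 = 1.135.
Ratio = 2.599/1.135 ≈ 2.29.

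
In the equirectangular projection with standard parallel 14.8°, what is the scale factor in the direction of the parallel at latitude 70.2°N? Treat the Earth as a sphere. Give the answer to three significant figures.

2.85

With standard parallel φ₀ = 14.8°, the equirectangular projection gives x = Rλ cos φ₀, y = Rφ, so h = 1 and k = cos 14.8° / cos φ.
k = cos 14.8° / cos 70.2° = 0.9668/0.3387 = 2.854.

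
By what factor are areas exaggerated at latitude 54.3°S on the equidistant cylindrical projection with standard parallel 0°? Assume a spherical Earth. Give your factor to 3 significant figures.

In the plate carrée (x = Rλ, y = Rφ), meridians are true-scale (h = 1) and parallels are stretched by k = sec φ.
Areal scale = h·k = 1 × sec φ; at 54.3°, h = 1.000, k = 1.714, so h·k = 1.714.

1.71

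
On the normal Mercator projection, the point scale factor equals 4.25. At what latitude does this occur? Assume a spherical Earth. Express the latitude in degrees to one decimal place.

Mercator scale is k = sec φ = 1/cos φ.
1/cos φ = 4.25  ⇒  cos φ = 0.2353  ⇒  φ = arccos(0.2353) ≈ 76.4°.

76.4°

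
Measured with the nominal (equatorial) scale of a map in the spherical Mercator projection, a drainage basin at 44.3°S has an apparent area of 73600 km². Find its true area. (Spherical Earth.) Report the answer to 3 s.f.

37700 km²

Mercator is conformal, so the point scale is isotropic: h = k = sec φ = 1/cos φ.
Areal scale = k² = sec²φ = 1/cos²(44.3°) = 1/0.7157² = 1.952.
True area = apparent / (areal scale) = 73600 / 1.952 ≈ 37700 km².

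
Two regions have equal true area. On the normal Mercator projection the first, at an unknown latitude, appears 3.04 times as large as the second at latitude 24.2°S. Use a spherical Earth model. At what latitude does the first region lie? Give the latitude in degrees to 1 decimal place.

58.5°

For equal true areas on Mercator, apparent areas scale as sec²φ, so the ratio is cos²φ₂ / cos²φ₁.
cos²φ₂ / cos²φ₁ = 3.04  ⇒  cos φ₁ = cos 24.2° / √3.04 = 0.9121/1.744 = 0.5231.
φ₁ = arccos(0.5231) ≈ 58.5°.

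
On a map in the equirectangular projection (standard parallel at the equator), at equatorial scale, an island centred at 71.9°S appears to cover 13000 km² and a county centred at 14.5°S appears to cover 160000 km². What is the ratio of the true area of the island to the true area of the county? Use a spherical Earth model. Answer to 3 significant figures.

On the plate carrée, areal scale = h·k = 1 × sec φ, so true area = apparent × cos φ.
True area of island: 13000 × cos(71.9°) = 13000 × 0.3107 = 4039 km².
True area of county: 160000 × cos(14.5°) = 160000 × 0.9681 = 154900 km².
Ratio = 4039 / 154900 ≈ 0.0261.

0.0261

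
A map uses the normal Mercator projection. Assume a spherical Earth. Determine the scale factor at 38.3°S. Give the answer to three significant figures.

1.27

For Mercator, h = k = sec φ (a conformal cylindrical projection has a single point scale, 1/cos φ).
k = 1/cos 38.3° = 1/0.7848 = 1.274.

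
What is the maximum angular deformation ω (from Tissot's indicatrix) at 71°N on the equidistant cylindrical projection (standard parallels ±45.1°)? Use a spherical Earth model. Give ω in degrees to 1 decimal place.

The equidistant cylindrical projection with φ₀ = 45.1° has h = 1 (meridians true) and k = cos φ₀ / cos φ along parallels.
At 71°: h = 1.000, k = 2.168; principal scales a = 2.168, b = 1.000.
sin(ω/2) = (a − b)/(a + b) = 1.168/3.168 = 0.3687, so ω = 2 arcsin(0.3687) ≈ 43.3°.

43.3°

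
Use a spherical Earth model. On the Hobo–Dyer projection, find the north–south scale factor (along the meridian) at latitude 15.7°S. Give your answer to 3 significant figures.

1.21

Hobo–Dyer is a cylindrical equal-area projection with standard parallels at ±37.5°. For cylindrical equal-area with standard parallel φ₀, h = cos φ / cos φ₀ and k = cos φ₀ / cos φ, so h·k = 1.
h = cos 15.7° / cos 37.5° = 0.9627/0.7934 = 1.213.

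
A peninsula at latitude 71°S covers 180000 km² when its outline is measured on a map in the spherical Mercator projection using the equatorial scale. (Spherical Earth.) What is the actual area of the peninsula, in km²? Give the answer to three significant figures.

For Mercator, h = k = sec φ (a conformal cylindrical projection has a single point scale, 1/cos φ).
Areal scale = k² = sec²φ = 1/cos²(71°) = 1/0.3256² = 9.434.
True area = apparent / (areal scale) = 180000 / 9.434 ≈ 19100 km².

19100 km²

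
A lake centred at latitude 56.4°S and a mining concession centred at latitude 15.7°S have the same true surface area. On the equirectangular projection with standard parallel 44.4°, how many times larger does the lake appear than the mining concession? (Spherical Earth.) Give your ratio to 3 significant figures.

The equidistant cylindrical projection with φ₀ = 44.4° has h = 1 (meridians true) and k = cos φ₀ / cos φ along parallels.
Areal scale at 56.4°: h·k = 1.000 × 1.291 = 1.291.
Areal scale at 15.7°: h·k = 1.000 × 0.7422 = 0.7422.
Ratio = 1.291/0.7422 ≈ 1.74.

1.74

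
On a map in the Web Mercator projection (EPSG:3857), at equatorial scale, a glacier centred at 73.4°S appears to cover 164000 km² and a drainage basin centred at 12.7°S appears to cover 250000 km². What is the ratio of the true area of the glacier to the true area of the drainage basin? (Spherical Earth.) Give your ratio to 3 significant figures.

0.0563

Since Mercator area scale is 1/cos²φ, the true area equals the apparent area multiplied by cos²φ.
True area of glacier: 164000 × cos²(73.4°) = 164000 × 0.08162 = 13390 km².
True area of drainage basin: 250000 × cos²(12.7°) = 250000 × 0.9517 = 237900 km².
Ratio = 13390 / 237900 ≈ 0.0563.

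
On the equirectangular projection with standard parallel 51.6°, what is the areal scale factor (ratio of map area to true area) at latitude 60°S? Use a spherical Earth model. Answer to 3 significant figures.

In the equirectangular projection with standard parallel φ₀ = 51.6° (x = Rλ cos φ₀, y = Rφ), meridians are true-scale (h = 1) and the parallel scale is k = cos φ₀ / cos φ.
Areal scale = h·k = 1 × cos φ₀ / cos φ; at 60°, h = 1.000, k = 1.242, so h·k = 1.242.

1.24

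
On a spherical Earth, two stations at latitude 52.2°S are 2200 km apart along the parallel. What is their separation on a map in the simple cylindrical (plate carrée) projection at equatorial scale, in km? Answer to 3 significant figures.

3590 km

For the equirectangular projection with φ₀ = 0 (plate carrée), h = 1 along meridians and k = sec φ along parallels.
Along the parallel, k = sec 52.2° = 1/0.6129 = 1.632.
Map distance = 2200 × 1.632 ≈ 3590 km.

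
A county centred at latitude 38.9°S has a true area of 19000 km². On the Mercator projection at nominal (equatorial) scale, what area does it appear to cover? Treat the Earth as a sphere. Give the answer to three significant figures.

Mercator is conformal, so the point scale is isotropic: h = k = sec φ = 1/cos φ.
Areal scale = k² = sec²φ = 1/cos²(38.9°) = 1/0.7782² = 1.651.
Apparent area = 19000 × 1.651 ≈ 31400 km².

31400 km²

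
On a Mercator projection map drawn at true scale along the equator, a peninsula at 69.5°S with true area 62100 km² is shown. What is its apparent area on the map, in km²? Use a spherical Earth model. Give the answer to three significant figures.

506000 km²

The Mercator projection is conformal; its linear scale factor is the same in every direction and equals sec φ = 1/cos φ.
Areal scale = k² = sec²φ = 1/cos²(69.5°) = 1/0.3502² = 8.154.
Apparent area = 62100 × 8.154 ≈ 506000 km².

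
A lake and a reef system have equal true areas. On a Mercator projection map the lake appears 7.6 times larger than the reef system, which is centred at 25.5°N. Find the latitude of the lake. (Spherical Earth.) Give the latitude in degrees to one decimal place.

70.9°

On Mercator, (apparent₁)/(apparent₂) = sec²φ₁ / sec²φ₂ when true areas are equal.
cos²φ₂ / cos²φ₁ = 7.6  ⇒  cos φ₁ = cos 25.5° / √7.6 = 0.9026/2.757 = 0.3274.
φ₁ = arccos(0.3274) ≈ 70.9°.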